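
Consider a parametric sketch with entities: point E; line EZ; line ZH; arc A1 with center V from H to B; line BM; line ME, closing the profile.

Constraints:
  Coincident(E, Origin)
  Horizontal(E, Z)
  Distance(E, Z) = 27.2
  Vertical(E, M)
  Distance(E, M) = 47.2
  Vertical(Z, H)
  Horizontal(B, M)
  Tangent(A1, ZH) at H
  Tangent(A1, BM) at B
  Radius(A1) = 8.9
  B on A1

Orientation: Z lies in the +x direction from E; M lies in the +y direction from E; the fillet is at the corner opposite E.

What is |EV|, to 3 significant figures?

42.4

E and M share the same x with |EM| = 47.2 and M on the +y side, so M = (0.00, 47.2). The virtual corner opposite E is at (27.2, 47.2). Tangency of A1 to ZH means the radius VH is perpendicular to ZH and A1 meets BM tangentially, so VB is at right angles to BM, with radius 8.9, so the center V sits 8.9 in from both sides at V = (18.3, 38.3). Then |EV| = |V − E| = 42.4.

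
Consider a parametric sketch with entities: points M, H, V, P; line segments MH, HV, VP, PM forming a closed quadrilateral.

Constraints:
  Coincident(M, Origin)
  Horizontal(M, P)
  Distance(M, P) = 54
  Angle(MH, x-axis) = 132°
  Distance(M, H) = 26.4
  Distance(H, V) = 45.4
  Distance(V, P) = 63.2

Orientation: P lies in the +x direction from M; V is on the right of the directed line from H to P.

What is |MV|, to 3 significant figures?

24.3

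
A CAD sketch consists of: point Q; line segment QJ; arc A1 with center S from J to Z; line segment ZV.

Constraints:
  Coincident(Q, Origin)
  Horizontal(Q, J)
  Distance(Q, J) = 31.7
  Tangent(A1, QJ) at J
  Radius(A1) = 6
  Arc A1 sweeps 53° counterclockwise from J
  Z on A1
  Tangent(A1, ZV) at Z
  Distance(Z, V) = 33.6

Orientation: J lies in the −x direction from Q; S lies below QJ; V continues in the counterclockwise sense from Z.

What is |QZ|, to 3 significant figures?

36.6

Tangency of A1 to QJ means the radius SJ is perpendicular to QJ, so S = J + (0, -6) = (-31.7, -6.00). On A1, J sits at bearing 90° from S; a 53° counterclockwise sweep puts Z at bearing 143°, so Z = S + 6.0·(cos 143°, sin 143°) = (-36.5, -2.39). Then |QZ| = |Z − Q| = 36.6.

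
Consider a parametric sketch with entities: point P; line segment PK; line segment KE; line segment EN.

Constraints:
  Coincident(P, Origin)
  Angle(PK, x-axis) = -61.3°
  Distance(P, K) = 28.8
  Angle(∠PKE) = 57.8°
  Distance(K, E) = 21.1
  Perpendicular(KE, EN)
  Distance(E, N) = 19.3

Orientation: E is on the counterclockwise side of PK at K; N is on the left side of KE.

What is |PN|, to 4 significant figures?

7.669

∠PKE = 57.8°, so KE runs at -61.3° + (180° − 57.8°) = 60.90° from the x-axis; with |KE| = 21.1, E = K + 21.1·(cos 60.90°, sin 60.90°) = (24.09, -6.825). KE ⟂ EN; with |EN| = 19.3 on the left of KE, N = E + 19.3·(-0.8738, 0.4863) = (7.228, 2.561). Then |PN| = |N − P| = 7.669.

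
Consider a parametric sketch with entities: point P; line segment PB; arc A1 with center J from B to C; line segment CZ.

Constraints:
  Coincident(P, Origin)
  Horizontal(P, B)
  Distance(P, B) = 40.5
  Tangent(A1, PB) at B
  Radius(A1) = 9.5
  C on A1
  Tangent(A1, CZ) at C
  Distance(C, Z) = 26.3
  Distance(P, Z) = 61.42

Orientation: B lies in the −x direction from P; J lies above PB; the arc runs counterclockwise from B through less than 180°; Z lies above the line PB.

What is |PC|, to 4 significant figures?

36.62

P is at the origin; P and B share the same y with |PB| = 40.5 and B on the −x side, so B = (-40.50, 0.000). The tangent condition forces JB to be normal to PB, so J = B + (0, 9.5) = (-40.50, 9.500). Since JC ⟂ CZ (tangency), |JZ| = √(9.5² + 26.3²) = 27.96 regardless of where C sits on A1. So Z lies on both circle(P, 61.42) and circle(J, 27.96); the above-PB intersection is Z = (-49.88, 35.84). C is the foot of the tangent from Z: C = (-33.16, 15.54).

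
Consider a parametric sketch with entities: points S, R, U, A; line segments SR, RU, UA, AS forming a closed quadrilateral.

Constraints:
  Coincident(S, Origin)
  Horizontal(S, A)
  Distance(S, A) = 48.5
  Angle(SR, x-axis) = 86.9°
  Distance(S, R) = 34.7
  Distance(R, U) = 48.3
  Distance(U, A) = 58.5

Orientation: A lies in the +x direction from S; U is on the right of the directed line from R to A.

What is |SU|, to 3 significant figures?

15.2

S is at the origin; SA is horizontal with |SA| = 48.5 and A in +x, so A = (48.5, 0). SR runs at 86.9° with |SR| = 34.7, so R = (1.88, 34.6). U is determined by |RU| = 48.3 and |UA| = 58.5 together: it lies at the intersection of circle(R, 48.3) and circle(A, 58.5). With |RA| = 58.1, the foot of the radical line on RA is 19.7 from R and the perpendicular offset is √(48.3² − 19.7²) = 44.1. Taking the right-of-RA solution: U = (-8.65, -12.5).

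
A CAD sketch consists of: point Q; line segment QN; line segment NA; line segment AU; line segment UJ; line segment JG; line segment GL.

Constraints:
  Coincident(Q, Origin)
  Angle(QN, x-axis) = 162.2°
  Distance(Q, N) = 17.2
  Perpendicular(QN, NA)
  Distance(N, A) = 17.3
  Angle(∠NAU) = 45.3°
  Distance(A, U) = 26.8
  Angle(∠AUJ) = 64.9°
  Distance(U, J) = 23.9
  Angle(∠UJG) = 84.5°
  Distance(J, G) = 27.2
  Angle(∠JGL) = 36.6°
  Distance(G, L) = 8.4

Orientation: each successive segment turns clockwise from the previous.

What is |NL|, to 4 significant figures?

11.86

Q is at the origin; QN runs at 162.2° with length 17.2, so N = (-16.38, 5.258). QN is perpendicular to NA, so NA runs at 72.20°; with |NA| = 17.3, A = (-11.09, 21.73). ∠NAU = 45.3° gives AU at -62.50° from the x-axis; with |AU| = 26.8, U = (1.287, -2.042). ∠AUJ = 64.9° gives UJ at -177.6° from the x-axis; with |UJ| = 23.9, J = (-22.59, -3.043). ∠UJG = 84.5° gives JG at 86.90° from the x-axis; with |JG| = 27.2, G = (-21.12, 24.12). ∠JGL = 36.6° gives GL at -56.50° from the x-axis; with |GL| = 8.4, L = (-16.49, 17.11). Then |NL| = |L − N| = 11.86.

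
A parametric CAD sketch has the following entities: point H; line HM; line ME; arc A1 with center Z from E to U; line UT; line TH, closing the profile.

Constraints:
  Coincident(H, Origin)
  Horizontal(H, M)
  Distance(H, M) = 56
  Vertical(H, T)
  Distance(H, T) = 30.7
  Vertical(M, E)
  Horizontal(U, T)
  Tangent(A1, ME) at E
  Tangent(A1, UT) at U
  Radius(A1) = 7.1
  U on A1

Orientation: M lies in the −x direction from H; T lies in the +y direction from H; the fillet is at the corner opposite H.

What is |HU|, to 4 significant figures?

57.74

H is at the origin; HM is horizontal with |HM| = 56.0 and M on the −x side, so M = (-56.00, 0.000). HT is vertical with |HT| = 30.7 and T on the +y side, so T = (0.000, 30.70). The virtual corner opposite H is at (-56.00, 30.70). Tangency of A1 to ME means the radius ZE is perpendicular to ME and tangency of A1 to UT means the radius ZU is perpendicular to UT, with radius 7.1, so the center Z sits 7.1 in from both sides at Z = (-48.90, 23.60). That places the tangent points at E = (-56.00, 23.60) on ME and U = (-48.90, 30.70) on UT. Then |HU| = |U − H| = 57.74.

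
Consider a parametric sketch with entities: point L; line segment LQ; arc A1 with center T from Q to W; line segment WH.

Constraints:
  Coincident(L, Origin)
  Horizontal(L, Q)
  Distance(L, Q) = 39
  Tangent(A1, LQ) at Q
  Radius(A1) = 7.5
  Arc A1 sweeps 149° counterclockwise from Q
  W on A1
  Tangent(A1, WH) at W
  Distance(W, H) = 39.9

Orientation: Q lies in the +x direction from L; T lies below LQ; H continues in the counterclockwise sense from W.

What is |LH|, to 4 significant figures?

77.44

L is at the origin; LQ is horizontal with |LQ| = 39.0 and Q on the +x side, so Q = (39.00, 0.000). The tangent condition forces TQ to be normal to LQ, so T = Q + (0, -7.5) = (39.00, -7.500). On A1, Q sits at bearing 90° from T; a 149° counterclockwise sweep puts W at bearing 239°, so W = T + 7.5·(cos 239°, sin 239°) = (35.14, -13.93). A1 meets WH tangentially, so TW is at right angles to WH, so WH runs along (−sin 239°, cos 239°); with |WH| = 39.9, H = (69.34, -34.48). Then |LH| = |H − L| = 77.44.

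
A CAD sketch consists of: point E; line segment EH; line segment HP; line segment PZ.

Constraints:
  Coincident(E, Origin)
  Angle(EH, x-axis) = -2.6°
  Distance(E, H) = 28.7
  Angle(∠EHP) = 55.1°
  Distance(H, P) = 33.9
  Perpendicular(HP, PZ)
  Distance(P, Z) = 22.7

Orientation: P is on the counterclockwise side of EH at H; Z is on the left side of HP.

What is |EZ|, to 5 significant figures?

17.500

E is at the origin; EH runs at -2.6° with length 28.7, so H = 28.7·(cos -2.6°, sin -2.6°) = (28.670, -1.3019). ∠EHP = 55.1°, so HP runs at -2.6° + (180° − 55.1°) = 122.30° from the x-axis; with |HP| = 33.9, P = H + 33.9·(cos 122.30°, sin 122.30°) = (10.556, 27.352). The perpendicularity gives PZ at right angles to HP; with |PZ| = 22.7 on the left of HP, Z = P + 22.7·(-0.84526, -0.53435) = (-8.6315, 15.223). Then |EZ| = |Z − E| = 17.500.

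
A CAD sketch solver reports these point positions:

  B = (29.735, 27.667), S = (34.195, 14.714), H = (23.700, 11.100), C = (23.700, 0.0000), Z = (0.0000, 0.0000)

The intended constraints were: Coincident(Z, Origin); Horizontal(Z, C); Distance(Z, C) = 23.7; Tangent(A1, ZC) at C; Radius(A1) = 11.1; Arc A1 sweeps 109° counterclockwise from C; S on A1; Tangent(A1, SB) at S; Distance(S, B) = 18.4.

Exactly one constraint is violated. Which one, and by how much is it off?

Distance(S, B) = 18.4 — off by 4.70.

Z = (0.00, 0.00) ✓; Z.y = 0.00, C.y = 0.00 ✓; |ZC| = 23.70 ✓; ∠(HC, CZ) = 90.00° ✓; |HC| = 11.10 ✓; bearing(H→S) − bearing(H→C) = 109.0° ✓; |HS| = 11.10 ✓; ∠(HS, SB) = 90.00° ✓; |SB| = 13.70 ✗.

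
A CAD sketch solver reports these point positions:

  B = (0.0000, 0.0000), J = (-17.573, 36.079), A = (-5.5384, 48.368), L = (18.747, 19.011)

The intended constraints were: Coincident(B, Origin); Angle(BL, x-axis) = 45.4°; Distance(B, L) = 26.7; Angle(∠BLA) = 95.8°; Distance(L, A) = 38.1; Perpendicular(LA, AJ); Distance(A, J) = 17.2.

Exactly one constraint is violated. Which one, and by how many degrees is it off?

Perpendicular(LA, AJ) — off by 6.00°.

B = (0.00, 0.00) ✓; BL at 45.40° ✓; |BL| = 26.70 ✓; ∠BLA = 95.80° ✓; |LA| = 38.10 ✓; ∠(LA, AJ) = 96.00° ✗; |AJ| = 17.20 ✓.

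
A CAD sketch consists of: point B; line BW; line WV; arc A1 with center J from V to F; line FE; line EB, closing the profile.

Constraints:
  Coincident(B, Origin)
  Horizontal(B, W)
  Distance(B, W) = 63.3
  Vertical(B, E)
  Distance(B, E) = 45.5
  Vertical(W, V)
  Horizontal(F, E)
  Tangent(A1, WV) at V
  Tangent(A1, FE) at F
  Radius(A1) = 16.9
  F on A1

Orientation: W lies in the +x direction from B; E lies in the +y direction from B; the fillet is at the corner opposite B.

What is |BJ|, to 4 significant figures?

54.51

B and E share the same x with |BE| = 45.5 and E on the +y side, so E = (0.000, 45.50). The virtual corner opposite B is at (63.30, 45.50). Since A1 is tangent to WV there, JV ⟂ WV and tangency of A1 to FE means the radius JF is perpendicular to FE, with radius 16.9, so the center J sits 16.9 in from both sides at J = (46.40, 28.60). Then |BJ| = |J − B| = 54.51.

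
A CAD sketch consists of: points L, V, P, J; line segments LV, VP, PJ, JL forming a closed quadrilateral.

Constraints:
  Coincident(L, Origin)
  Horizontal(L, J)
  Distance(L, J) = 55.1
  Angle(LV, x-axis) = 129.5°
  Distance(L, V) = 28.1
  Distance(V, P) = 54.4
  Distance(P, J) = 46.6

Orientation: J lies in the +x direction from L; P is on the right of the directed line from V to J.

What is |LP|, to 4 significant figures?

26.40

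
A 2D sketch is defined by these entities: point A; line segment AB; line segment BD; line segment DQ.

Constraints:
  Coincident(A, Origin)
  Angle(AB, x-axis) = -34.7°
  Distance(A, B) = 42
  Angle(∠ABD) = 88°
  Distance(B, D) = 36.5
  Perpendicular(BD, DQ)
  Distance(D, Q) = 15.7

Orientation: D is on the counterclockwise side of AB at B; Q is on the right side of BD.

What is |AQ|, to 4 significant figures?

67.48

A is at the origin; AB runs at -34.7° with length 42.0, so B = 42.0·(cos -34.7°, sin -34.7°) = (34.53, -23.91). ∠ABD = 88.0°, so BD runs at -34.7° + (180° − 88.0°) = 57.30° from the x-axis; with |BD| = 36.5, D = B + 36.5·(cos 57.30°, sin 57.30°) = (54.25, 6.805). The perpendicularity gives DQ at right angles to BD; with |DQ| = 15.7 on the right of BD, Q = D + 15.7·(0.8415, -0.5402) = (67.46, -1.676). Then |AQ| = |Q − A| = 67.48.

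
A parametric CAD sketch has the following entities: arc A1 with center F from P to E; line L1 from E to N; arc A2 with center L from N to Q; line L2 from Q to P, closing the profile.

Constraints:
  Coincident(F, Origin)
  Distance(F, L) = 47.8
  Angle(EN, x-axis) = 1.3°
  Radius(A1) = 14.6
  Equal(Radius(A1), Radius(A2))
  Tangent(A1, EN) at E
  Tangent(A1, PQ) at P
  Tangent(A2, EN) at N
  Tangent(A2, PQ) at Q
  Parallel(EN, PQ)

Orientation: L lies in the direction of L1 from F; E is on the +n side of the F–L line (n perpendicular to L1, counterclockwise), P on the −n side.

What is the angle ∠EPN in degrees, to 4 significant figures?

58.58°

The slot axis is L1's direction at 1.3°, so u = (cos 1.3°, sin 1.3°) = (0.9997, 0.02269) and n = (−sin 1.3°, cos 1.3°) = (-0.02269, 0.9997). F is at the origin and L lies 47.8 along u from F, so L = 47.8·u = (47.79, 1.084). Tangency of A1 to both parallel lines with radius 14.6 puts E and P at F ± 14.6·n: E = (-0.3312, 14.60), P = (0.3312, -14.60). Equal radii place N and Q the same way about L: N = L + 14.6·n = (47.46, 15.68), Q = L − 14.6·n = (48.12, -13.51). Then cos ∠EPN = PE·PN / (|PE||PN|), giving 58.58°.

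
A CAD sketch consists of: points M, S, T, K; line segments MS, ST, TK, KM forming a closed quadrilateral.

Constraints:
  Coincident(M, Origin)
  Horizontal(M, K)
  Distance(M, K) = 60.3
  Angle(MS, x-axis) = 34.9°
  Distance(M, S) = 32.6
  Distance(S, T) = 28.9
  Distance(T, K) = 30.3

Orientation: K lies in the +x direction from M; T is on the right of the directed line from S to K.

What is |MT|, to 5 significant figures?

33.130

Checks: |ST| = 28.90 ✓; |TK| = 30.30 ✓.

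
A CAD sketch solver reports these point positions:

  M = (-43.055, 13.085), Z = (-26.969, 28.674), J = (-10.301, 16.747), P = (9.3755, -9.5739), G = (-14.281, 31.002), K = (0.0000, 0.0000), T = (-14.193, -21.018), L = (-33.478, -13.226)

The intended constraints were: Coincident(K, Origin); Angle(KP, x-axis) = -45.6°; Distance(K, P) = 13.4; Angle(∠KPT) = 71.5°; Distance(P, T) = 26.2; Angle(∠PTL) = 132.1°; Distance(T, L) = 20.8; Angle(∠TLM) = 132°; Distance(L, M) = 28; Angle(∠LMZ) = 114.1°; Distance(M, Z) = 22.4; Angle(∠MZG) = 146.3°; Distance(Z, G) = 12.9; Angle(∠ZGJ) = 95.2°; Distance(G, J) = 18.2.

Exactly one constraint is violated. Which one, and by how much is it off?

Distance(G, J) = 18.2 — off by 3.40.

K = (0.00, 0.00) ✓; KP at -45.60° ✓; |KP| = 13.40 ✓; ∠KPT = 71.50° ✓; |PT| = 26.20 ✓; ∠PTL = 132.1° ✓; |TL| = 20.80 ✓; ∠TLM = 132.0° ✓; |LM| = 28.00 ✓; ∠LMZ = 114.1° ✓; |MZ| = 22.40 ✓; ∠MZG = 146.3° ✓; |ZG| = 12.90 ✓; ∠ZGJ = 95.20° ✓; |GJ| = 14.80 ✗.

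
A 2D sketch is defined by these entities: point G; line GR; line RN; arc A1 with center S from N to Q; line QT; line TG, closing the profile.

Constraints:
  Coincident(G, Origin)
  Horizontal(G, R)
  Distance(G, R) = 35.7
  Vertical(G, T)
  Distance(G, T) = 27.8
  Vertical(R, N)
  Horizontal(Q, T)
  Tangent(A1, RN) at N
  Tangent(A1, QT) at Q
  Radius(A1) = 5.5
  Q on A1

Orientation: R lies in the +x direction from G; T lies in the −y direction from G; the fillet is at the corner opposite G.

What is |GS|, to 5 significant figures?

37.541

G is at the origin; G and R share the same y with |GR| = 35.7 and R on the +x side, so R = (35.700, 0.0000). GT is vertical with |GT| = 27.8 and T on the −y side, so T = (0.0000, -27.800). The virtual corner opposite G is at (35.700, -27.800). A1 meets RN tangentially, so SN is at right angles to RN and A1 meets QT tangentially, so SQ is at right angles to QT, with radius 5.5, so the center S sits 5.5 in from both sides at S = (30.200, -22.300). Then |GS| = |S − G| = 37.541.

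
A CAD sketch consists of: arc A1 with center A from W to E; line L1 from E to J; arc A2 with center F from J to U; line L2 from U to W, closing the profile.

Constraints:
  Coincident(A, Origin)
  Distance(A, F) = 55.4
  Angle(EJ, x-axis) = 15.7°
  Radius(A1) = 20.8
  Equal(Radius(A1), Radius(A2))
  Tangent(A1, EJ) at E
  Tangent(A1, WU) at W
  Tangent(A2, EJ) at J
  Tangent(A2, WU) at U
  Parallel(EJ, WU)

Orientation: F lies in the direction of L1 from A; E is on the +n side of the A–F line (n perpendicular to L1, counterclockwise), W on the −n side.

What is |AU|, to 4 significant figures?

59.18

Tangency of A1 to both parallel lines with radius 20.8 puts E and W at A ± 20.8·n: E = (-5.628, 20.02), W = (5.628, -20.02). Equal radii place J and U the same way about F: J = F + 20.8·n = (47.70, 35.02), U = F − 20.8·n = (58.96, -5.033). Then |AU| = |U − A| = 59.18.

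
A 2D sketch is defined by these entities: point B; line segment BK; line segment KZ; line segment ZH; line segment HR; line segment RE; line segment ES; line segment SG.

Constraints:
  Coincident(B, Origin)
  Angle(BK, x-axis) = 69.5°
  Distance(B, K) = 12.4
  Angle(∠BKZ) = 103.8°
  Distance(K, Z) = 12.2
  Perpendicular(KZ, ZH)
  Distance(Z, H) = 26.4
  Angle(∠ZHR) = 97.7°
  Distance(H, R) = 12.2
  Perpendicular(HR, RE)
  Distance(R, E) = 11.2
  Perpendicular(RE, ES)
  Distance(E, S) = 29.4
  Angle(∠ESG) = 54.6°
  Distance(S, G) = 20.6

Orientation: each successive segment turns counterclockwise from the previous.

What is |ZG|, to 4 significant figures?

31.80

B is at the origin; BK runs at 69.5° with length 12.4, so K = (4.343, 11.61). ∠BKZ = 103.8° gives KZ at 145.7° from the x-axis; with |KZ| = 12.2, Z = (-5.736, 18.49). KZ is perpendicular to ZH, so ZH runs at -124.3°; with |ZH| = 26.4, H = (-20.61, -3.319). ∠ZHR = 97.7° gives HR at -42.00° from the x-axis; with |HR| = 12.2, R = (-11.55, -11.48). HR ⟂ RE, so RE runs at 48.00°; with |RE| = 11.2, E = (-4.052, -3.159). RE ⟂ ES, so ES runs at 138.0°; with |ES| = 29.4, S = (-25.90, 16.51). ∠ESG = 54.6° gives SG at -96.60° from the x-axis; with |SG| = 20.6, G = (-28.27, -3.950). Then |ZG| = |G − Z| = 31.80.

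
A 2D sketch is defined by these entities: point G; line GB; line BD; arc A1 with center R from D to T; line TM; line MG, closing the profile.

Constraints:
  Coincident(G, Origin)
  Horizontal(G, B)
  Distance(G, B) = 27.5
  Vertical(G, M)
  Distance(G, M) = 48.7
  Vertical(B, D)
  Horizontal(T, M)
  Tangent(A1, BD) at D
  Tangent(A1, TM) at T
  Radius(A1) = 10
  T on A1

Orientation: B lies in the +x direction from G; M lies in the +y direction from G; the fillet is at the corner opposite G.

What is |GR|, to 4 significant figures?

42.47

G is at the origin; GB is horizontal with |GB| = 27.5 and B on the +x side, so B = (27.50, 0.000). G and M share the same x with |GM| = 48.7 and M on the +y side, so M = (0.000, 48.70). The virtual corner opposite G is at (27.50, 48.70). A1 meets BD tangentially, so RD is at right angles to BD and since A1 is tangent to TM there, RT ⟂ TM, with radius 10.0, so the center R sits 10.0 in from both sides at R = (17.50, 38.70). Then |GR| = |R − G| = 42.47.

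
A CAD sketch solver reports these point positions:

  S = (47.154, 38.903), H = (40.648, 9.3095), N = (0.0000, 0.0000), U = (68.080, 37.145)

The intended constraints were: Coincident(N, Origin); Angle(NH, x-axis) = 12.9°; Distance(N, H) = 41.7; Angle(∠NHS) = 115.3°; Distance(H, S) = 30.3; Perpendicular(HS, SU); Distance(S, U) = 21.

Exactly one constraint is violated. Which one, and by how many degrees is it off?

Perpendicular(HS, SU) — off by 7.60°.

N = (0.00, 0.00) ✓; NH at 12.90° ✓; |NH| = 41.70 ✓; ∠NHS = 115.3° ✓; |HS| = 30.30 ✓; ∠(HS, SU) = 82.40° ✗; |SU| = 21.00 ✓.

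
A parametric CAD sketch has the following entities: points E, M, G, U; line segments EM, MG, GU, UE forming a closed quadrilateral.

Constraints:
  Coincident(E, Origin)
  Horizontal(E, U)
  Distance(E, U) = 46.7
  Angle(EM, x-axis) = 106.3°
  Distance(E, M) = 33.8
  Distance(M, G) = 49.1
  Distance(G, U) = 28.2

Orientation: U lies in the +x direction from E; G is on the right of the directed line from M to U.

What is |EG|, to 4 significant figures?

20.74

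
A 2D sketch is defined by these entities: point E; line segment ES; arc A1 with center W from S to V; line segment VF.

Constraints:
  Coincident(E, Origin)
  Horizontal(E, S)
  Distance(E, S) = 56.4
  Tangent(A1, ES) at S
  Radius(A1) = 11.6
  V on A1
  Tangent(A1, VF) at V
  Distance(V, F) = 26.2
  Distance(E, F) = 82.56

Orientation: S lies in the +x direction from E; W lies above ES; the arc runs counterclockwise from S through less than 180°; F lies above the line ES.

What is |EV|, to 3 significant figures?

67.8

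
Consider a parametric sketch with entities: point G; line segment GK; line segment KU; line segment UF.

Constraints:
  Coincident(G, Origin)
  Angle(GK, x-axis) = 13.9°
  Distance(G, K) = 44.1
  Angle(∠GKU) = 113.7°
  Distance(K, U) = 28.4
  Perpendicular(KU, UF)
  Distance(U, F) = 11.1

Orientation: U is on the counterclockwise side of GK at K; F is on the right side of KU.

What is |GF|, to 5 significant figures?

69.122

G is at the origin; GK runs at 13.9° with length 44.1, so K = 44.1·(cos 13.9°, sin 13.9°) = (42.809, 10.594). ∠GKU = 113.7°, so KU runs at 13.9° + (180° − 113.7°) = 80.200° from the x-axis; with |KU| = 28.4, U = K + 28.4·(cos 80.200°, sin 80.200°) = (47.643, 38.580). The perpendicularity gives UF at right angles to KU; with |UF| = 11.1 on the right of KU, F = U + 11.1·(0.98541, -0.17021) = (58.581, 36.690). Then |GF| = |F − G| = 69.122.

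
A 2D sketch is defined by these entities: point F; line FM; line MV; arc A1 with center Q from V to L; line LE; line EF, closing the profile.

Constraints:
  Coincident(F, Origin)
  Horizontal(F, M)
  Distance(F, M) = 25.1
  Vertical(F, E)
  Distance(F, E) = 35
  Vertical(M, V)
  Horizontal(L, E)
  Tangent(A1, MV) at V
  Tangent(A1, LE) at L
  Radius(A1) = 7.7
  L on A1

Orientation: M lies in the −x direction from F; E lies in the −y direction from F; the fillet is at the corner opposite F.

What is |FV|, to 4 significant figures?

37.09

F is at the origin; FM is horizontal with |FM| = 25.1 and M on the −x side, so M = (-25.10, 0.000). F and E share the same x with |FE| = 35.0 and E on the −y side, so E = (0.000, -35.00). The virtual corner opposite F is at (-25.10, -35.00). Tangency of A1 to MV means the radius QV is perpendicular to MV and the tangent condition forces QL to be normal to LE, with radius 7.7, so the center Q sits 7.7 in from both sides at Q = (-17.40, -27.30). That places the tangent points at V = (-25.10, -27.30) on MV and L = (-17.40, -35.00) on LE. Then |FV| = |V − F| = 37.09.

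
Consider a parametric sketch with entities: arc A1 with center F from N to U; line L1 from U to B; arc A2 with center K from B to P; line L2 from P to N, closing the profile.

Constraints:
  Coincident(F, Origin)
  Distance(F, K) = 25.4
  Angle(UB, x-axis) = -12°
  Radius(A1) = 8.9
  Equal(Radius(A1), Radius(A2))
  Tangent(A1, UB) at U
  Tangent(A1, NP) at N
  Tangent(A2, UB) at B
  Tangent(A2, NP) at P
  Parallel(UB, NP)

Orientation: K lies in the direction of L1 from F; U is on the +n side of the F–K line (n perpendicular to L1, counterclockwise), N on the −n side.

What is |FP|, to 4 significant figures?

26.91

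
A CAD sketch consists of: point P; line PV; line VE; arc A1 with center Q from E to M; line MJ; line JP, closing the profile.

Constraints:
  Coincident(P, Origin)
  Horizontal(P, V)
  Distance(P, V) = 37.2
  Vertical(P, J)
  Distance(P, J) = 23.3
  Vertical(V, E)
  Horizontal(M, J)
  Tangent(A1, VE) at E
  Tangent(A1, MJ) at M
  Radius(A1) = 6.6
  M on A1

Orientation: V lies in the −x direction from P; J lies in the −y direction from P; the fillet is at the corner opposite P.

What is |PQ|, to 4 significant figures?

34.86

P and J share the same x with |PJ| = 23.3 and J on the −y side, so J = (0.000, -23.30). The virtual corner opposite P is at (-37.20, -23.30). Tangency of A1 to VE means the radius QE is perpendicular to VE and tangency of A1 to MJ means the radius QM is perpendicular to MJ, with radius 6.6, so the center Q sits 6.6 in from both sides at Q = (-30.60, -16.70). Then |PQ| = |Q − P| = 34.86.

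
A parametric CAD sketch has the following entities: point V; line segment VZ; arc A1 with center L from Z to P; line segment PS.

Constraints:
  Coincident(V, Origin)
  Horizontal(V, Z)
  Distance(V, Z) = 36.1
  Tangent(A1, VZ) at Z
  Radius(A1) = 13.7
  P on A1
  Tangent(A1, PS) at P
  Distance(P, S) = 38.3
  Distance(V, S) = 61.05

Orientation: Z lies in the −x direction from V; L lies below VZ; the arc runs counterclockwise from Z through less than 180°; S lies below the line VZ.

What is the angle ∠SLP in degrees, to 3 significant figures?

70.3°

Checks: |LP| = 13.70 ✓; ∠(LP, PS) = 90.00° ✓; |PS| = 38.30 ✓; |VS| = 61.05 ✓.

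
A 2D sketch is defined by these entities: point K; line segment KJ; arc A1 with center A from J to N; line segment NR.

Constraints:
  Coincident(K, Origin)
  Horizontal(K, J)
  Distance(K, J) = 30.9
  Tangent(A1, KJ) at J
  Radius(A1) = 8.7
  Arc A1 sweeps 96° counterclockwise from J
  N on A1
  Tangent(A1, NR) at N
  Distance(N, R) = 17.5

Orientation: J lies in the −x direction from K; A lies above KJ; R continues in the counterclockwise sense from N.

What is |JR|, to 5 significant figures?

27.862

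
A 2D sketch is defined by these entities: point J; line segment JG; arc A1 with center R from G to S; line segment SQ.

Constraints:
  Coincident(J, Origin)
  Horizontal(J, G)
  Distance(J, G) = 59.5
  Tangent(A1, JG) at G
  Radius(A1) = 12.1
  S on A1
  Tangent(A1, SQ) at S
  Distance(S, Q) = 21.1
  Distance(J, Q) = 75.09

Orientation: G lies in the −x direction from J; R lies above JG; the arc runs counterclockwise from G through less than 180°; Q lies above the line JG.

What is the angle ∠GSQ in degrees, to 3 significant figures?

112°

J is at the origin; JG is horizontal with |JG| = 59.5 and G on the −x side, so G = (-59.5, 0.00). A1 meets JG tangentially, so RG is at right angles to JG, so R = G + (0, 12.1) = (-59.5, 12.1). Since RS ⟂ SQ (tangency), |RQ| = √(12.1² + 21.1²) = 24.3 regardless of where S sits on A1. So Q lies on both circle(J, 75.09) and circle(R, 24.3); the above-JG intersection is Q = (-66.2, 35.5). S is the foot of the tangent from Q: S = (-51.1, 20.8).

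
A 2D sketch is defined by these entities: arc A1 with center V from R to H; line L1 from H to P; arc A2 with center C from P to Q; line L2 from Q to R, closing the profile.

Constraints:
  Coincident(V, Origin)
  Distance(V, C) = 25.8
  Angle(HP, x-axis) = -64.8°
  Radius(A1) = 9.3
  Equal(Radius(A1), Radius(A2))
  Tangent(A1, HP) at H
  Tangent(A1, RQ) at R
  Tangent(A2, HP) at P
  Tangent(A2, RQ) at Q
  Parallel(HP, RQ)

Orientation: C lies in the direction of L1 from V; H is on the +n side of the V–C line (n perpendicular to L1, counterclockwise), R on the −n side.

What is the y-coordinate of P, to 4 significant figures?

-19.38

The slot axis is L1's direction at -64.8°, so u = (cos -64.8°, sin -64.8°) = (0.4258, -0.9048) and n = (−sin -64.8°, cos -64.8°) = (0.9048, 0.4258). V is at the origin and C lies 25.8 along u from V, so C = 25.8·u = (10.99, -23.34). Tangency of A1 to both parallel lines with radius 9.3 puts H and R at V ± 9.3·n: H = (8.415, 3.960), R = (-8.415, -3.960). Equal radii place P and Q the same way about C: P = C + 9.3·n = (19.40, -19.38), Q = C − 9.3·n = (2.570, -27.30). So P.y = -19.38.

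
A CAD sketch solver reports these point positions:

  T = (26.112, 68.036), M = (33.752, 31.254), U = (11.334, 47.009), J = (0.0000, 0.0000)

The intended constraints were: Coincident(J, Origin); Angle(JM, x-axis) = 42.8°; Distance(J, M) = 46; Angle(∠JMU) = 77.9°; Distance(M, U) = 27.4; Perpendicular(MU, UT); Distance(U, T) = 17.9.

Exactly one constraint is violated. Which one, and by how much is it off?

Distance(U, T) = 17.9 — off by 7.80.

J = (0.00, 0.00) ✓; JM at 42.80° ✓; |JM| = 46.00 ✓; ∠JMU = 77.90° ✓; |MU| = 27.40 ✓; ∠(MU, UT) = 90.00° ✓; |UT| = 25.70 ✗.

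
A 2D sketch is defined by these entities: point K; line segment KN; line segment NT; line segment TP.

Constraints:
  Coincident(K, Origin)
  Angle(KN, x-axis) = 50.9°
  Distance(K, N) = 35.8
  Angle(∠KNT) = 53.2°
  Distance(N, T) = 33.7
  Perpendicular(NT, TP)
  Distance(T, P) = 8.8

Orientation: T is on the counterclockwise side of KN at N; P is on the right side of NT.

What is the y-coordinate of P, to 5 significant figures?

37.928

K is at the origin; KN runs at 50.9° with length 35.8, so N = 35.8·(cos 50.9°, sin 50.9°) = (22.578, 27.782). ∠KNT = 53.2°, so NT runs at 50.9° + (180° − 53.2°) = 177.70° from the x-axis; with |NT| = 33.7, T = N + 33.7·(cos 177.70°, sin 177.70°) = (-11.095, 29.135). The perpendicularity gives TP at right angles to NT; with |TP| = 8.8 on the right of NT, P = T + 8.8·(0.040132, 0.99919) = (-10.741, 37.928). So P.y = 37.928.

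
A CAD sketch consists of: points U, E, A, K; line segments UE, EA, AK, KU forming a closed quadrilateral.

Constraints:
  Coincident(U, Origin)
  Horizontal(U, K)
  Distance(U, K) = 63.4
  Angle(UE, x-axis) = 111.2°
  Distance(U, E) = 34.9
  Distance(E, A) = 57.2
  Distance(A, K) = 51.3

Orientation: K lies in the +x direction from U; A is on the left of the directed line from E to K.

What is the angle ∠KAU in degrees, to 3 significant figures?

66.1°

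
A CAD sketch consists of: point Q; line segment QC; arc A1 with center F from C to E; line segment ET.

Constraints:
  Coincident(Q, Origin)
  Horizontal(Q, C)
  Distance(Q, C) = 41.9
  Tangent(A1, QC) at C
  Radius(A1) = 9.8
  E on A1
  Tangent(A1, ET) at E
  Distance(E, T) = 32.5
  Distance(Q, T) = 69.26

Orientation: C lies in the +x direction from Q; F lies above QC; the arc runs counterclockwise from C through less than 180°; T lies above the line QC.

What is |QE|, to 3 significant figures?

52.3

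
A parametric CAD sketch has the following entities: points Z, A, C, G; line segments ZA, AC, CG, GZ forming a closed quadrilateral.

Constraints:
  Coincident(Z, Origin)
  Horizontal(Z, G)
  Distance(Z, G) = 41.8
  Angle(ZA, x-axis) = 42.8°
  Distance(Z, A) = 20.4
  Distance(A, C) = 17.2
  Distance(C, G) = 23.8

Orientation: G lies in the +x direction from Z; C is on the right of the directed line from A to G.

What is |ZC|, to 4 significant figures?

18.45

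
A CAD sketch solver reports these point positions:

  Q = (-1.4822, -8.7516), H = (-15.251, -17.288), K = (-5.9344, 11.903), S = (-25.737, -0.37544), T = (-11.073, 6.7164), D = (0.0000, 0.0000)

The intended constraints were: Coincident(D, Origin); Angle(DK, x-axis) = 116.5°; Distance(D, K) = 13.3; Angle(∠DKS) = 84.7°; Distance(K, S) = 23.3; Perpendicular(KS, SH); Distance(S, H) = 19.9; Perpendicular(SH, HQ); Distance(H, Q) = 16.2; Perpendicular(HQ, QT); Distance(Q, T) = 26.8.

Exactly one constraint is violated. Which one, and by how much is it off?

Distance(Q, T) = 26.8 — off by 8.60.

D = (0.00, 0.00) ✓; DK at 116.5° ✓; |DK| = 13.30 ✓; ∠DKS = 84.70° ✓; |KS| = 23.30 ✓; ∠(KS, SH) = 90.00° ✓; |SH| = 19.90 ✓; ∠(SH, HQ) = 90.00° ✓; |HQ| = 16.20 ✓; ∠(HQ, QT) = 90.00° ✓; |QT| = 18.20 ✗.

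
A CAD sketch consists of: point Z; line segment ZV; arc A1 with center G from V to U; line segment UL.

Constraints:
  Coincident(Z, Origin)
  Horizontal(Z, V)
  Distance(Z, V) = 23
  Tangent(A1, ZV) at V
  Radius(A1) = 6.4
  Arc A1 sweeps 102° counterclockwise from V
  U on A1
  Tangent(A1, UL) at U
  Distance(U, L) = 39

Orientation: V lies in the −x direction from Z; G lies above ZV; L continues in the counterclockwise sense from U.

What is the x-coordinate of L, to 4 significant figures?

-24.85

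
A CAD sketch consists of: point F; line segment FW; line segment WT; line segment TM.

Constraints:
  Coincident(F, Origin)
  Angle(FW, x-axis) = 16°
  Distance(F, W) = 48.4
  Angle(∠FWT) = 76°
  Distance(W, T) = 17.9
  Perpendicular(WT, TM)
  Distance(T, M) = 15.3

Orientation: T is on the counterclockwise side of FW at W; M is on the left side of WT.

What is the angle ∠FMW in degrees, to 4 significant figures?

119.5°

∠FWT = 76.0°, so WT runs at 16.0° + (180° − 76.0°) = 120.0° from the x-axis; with |WT| = 17.9, T = W + 17.9·(cos 120.0°, sin 120.0°) = (37.58, 28.84). WT is perpendicular to TM; with |TM| = 15.3 on the left of WT, M = T + 15.3·(-0.8660, -0.5000) = (24.32, 21.19). Then cos ∠FMW = MF·MW / (|MF||MW|), giving 119.5°.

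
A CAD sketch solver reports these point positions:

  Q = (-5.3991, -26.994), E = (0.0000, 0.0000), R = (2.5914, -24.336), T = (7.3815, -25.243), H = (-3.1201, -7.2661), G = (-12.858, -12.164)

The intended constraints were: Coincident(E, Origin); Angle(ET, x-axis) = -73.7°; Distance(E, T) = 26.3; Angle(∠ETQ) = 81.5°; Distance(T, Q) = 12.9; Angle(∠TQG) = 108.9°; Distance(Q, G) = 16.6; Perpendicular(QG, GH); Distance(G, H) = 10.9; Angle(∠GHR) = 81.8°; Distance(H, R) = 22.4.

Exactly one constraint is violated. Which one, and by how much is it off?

Distance(H, R) = 22.4 — off by 4.40.

E = (0.00, 0.00) ✓; ET at -73.70° ✓; |ET| = 26.30 ✓; ∠ETQ = 81.50° ✓; |TQ| = 12.90 ✓; ∠TQG = 108.9° ✓; |QG| = 16.60 ✓; ∠(QG, GH) = 90.00° ✓; |GH| = 10.90 ✓; ∠GHR = 81.80° ✓; |HR| = 18.00 ✗.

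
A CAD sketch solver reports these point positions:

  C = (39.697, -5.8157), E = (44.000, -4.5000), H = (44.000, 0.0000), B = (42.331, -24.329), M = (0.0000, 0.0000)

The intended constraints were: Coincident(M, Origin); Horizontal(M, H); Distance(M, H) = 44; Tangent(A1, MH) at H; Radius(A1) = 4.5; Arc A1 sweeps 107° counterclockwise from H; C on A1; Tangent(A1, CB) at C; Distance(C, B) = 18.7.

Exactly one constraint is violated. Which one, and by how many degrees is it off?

Tangent(A1, CB) at C — off by 8.90°.

M = (0.00, 0.00) ✓; M.y = 0.00, H.y = 0.00 ✓; |MH| = 44.00 ✓; ∠(EH, HM) = 90.00° ✓; |EH| = 4.500 ✓; bearing(E→C) − bearing(E→H) = 107.0° ✓; |EC| = 4.500 ✓; ∠(EC, CB) = 98.90° ✗; |CB| = 18.70 ✓.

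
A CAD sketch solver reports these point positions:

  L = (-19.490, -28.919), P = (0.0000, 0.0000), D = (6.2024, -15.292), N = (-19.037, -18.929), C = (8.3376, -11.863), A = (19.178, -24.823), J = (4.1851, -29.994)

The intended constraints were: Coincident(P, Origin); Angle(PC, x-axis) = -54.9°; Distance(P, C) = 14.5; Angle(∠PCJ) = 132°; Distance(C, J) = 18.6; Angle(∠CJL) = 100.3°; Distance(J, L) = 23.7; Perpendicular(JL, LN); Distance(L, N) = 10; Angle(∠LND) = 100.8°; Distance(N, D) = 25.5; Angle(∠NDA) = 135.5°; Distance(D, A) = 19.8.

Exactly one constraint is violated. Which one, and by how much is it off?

Distance(D, A) = 19.8 — off by 3.70.

P = (0.00, 0.00) ✓; PC at -54.90° ✓; |PC| = 14.50 ✓; ∠PCJ = 132.0° ✓; |CJ| = 18.60 ✓; ∠CJL = 100.3° ✓; |JL| = 23.70 ✓; ∠(JL, LN) = 90.00° ✓; |LN| = 10.00 ✓; ∠LND = 100.8° ✓; |ND| = 25.50 ✓; ∠NDA = 135.5° ✓; |DA| = 16.10 ✗.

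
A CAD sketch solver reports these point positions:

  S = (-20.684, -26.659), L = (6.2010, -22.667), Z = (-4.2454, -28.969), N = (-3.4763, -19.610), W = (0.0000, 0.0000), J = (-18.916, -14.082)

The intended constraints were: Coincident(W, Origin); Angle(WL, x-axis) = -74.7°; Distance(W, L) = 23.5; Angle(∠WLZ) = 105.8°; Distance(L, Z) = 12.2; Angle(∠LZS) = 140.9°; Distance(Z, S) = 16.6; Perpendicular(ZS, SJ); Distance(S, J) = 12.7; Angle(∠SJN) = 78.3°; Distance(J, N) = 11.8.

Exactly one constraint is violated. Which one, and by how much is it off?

Distance(J, N) = 11.8 — off by 4.60.

W = (0.00, 0.00) ✓; WL at -74.70° ✓; |WL| = 23.50 ✓; ∠WLZ = 105.8° ✓; |LZ| = 12.20 ✓; ∠LZS = 140.9° ✓; |ZS| = 16.60 ✓; ∠(ZS, SJ) = 90.00° ✓; |SJ| = 12.70 ✓; ∠SJN = 78.30° ✓; |JN| = 16.40 ✗.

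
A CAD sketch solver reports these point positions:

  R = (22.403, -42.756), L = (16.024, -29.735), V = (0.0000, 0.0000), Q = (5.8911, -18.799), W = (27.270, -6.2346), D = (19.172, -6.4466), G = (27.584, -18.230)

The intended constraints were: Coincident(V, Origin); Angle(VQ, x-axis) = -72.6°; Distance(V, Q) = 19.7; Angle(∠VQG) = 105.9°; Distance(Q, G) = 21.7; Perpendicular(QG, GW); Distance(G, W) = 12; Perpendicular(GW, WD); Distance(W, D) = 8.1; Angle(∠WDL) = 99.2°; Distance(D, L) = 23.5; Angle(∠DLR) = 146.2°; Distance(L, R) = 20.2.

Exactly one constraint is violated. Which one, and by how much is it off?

Distance(L, R) = 20.2 — off by 5.70.

V = (0.00, 0.00) ✓; VQ at -72.60° ✓; |VQ| = 19.70 ✓; ∠VQG = 105.9° ✓; |QG| = 21.70 ✓; ∠(QG, GW) = 90.00° ✓; |GW| = 12.00 ✓; ∠(GW, WD) = 90.00° ✓; |WD| = 8.101 ✓; ∠WDL = 99.20° ✓; |DL| = 23.50 ✓; ∠DLR = 146.2° ✓; |LR| = 14.50 ✗.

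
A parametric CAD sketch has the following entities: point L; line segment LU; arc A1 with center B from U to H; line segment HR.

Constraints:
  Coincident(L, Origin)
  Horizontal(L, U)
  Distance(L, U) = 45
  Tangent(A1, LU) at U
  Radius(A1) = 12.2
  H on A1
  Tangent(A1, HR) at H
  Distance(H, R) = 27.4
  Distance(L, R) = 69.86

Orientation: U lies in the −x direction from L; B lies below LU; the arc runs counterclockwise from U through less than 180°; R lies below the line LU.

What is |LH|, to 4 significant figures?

58.44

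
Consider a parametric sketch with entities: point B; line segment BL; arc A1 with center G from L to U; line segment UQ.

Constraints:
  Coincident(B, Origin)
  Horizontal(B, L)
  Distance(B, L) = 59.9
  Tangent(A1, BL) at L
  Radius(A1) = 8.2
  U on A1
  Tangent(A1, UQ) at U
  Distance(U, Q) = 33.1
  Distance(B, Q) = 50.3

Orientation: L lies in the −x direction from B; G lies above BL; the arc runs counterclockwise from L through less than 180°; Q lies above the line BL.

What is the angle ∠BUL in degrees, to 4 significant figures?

144.0°

Checks: |GU| = 8.200 ✓; ∠(GU, UQ) = 90.00° ✓; |UQ| = 33.10 ✓; |BQ| = 50.30 ✓.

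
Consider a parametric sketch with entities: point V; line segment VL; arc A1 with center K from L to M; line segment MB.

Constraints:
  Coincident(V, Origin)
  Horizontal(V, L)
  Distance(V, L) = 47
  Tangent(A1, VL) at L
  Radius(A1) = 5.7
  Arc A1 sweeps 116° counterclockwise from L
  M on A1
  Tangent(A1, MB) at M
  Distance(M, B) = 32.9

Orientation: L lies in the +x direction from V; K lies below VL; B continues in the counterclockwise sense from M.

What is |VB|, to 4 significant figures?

67.79

V is at the origin; VL is horizontal with |VL| = 47.0 and L on the +x side, so L = (47.00, 0.000). A1 meets VL tangentially, so KL is at right angles to VL, so K = L + (0, -5.7) = (47.00, -5.700). On A1, L sits at bearing 90° from K; a 116° counterclockwise sweep puts M at bearing 206°, so M = K + 5.7·(cos 206°, sin 206°) = (41.88, -8.199). The tangent condition forces KM to be normal to MB, so MB runs along (−sin 206°, cos 206°); with |MB| = 32.9, B = (56.30, -37.77). Then |VB| = |B − V| = 67.79.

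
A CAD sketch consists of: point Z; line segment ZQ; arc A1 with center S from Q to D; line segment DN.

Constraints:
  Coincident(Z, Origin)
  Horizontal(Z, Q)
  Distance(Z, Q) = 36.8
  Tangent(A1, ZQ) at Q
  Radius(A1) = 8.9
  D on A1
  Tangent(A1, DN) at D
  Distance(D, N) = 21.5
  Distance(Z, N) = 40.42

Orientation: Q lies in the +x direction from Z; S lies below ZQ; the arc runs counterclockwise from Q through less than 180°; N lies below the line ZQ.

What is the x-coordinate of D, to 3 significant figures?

27.9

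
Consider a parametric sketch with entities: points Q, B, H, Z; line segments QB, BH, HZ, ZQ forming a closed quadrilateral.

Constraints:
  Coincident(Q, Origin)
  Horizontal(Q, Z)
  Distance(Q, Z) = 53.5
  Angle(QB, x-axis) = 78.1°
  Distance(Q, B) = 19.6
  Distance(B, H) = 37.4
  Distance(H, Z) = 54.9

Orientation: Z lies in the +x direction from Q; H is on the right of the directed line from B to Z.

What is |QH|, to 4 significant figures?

18.23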